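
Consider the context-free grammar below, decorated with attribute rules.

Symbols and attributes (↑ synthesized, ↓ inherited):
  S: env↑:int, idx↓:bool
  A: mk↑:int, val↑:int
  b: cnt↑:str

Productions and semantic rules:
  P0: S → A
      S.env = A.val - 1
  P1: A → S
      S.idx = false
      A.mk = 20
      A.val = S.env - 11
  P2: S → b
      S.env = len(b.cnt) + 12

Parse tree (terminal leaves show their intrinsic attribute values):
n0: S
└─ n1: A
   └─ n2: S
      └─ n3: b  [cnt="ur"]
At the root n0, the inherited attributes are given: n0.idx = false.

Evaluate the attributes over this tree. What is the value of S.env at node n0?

1. n0.idx = false  [given at root]
2. n2.idx = false  [false]
3. n3.cnt = "ur"  [terminal]
4. n2.env = 14  [len(b.cnt) + 12]
5. n1.mk = 20  [20]
6. n1.val = 3  [S.env - 11]
7. n0.env = 2  [A.val - 1]

2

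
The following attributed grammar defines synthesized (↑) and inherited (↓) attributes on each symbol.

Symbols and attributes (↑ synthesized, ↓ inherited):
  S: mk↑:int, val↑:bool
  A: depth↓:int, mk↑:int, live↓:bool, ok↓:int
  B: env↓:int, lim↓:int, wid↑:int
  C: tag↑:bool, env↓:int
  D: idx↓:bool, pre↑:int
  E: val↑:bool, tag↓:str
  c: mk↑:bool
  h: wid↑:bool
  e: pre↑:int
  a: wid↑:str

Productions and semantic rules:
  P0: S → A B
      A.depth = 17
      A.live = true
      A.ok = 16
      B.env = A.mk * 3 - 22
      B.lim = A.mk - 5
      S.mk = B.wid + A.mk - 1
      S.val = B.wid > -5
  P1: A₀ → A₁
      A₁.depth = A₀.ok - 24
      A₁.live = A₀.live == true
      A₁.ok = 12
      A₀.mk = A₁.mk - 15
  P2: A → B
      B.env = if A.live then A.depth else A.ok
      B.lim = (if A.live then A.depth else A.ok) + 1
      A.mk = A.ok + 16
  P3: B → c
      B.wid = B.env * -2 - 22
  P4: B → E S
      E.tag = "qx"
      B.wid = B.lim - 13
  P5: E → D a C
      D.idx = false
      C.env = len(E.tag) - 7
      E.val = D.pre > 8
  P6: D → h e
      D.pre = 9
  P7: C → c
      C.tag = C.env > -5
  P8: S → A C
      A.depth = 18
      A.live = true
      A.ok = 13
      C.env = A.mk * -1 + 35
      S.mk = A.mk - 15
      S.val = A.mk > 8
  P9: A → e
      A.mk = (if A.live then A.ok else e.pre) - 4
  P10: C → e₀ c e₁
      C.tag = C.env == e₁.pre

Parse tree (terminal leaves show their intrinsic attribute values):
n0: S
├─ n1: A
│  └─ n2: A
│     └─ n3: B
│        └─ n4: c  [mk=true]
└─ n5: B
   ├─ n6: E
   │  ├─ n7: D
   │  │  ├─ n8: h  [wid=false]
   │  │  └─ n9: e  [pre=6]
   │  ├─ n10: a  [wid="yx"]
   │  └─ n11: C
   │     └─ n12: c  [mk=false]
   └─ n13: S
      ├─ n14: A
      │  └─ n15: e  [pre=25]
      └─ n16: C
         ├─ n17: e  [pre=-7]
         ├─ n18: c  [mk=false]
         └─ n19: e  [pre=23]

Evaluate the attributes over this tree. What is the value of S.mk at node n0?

1. n1.depth = 17  [17]
2. n1.live = true  [true]
3. n1.ok = 16  [16]
4. n2.depth = -8  [A₀.ok - 24]
5. n2.live = true  [A₀.live == true]
6. n2.ok = 12  [12]
7. n3.env = -8  [if A.live then A.depth else A.ok]
8. n3.lim = -7  [(if A.live then A.depth else A.ok) + 1]
9. n4.mk = true  [terminal]
10. n3.wid = -6  [B.env * -2 - 22]
11. n2.mk = 28  [A.ok + 16]
12. n1.mk = 13  [A₁.mk - 15]
13. n5.env = 17  [A.mk * 3 - 22]
14. n5.lim = 8  [A.mk - 5]
15. n6.tag = "qx"  ["qx"]
16. n7.idx = false  [false]
17. n8.wid = false  [terminal]
18. n9.pre = 6  [terminal]
19. n7.pre = 9  [9]
20. n10.wid = "yx"  [terminal]
21. n11.env = -5  [len(E.tag) - 7]
22. n12.mk = false  [terminal]
23. n11.tag = false  [C.env > -5]
24. n6.val = true  [D.pre > 8]
25. n14.depth = 18  [18]
26. n14.live = true  [true]
27. n14.ok = 13  [13]
28. n15.pre = 25  [terminal]
29. n14.mk = 9  [(if A.live then A.ok else e.pre) - 4]
30. n16.env = 26  [A.mk * -1 + 35]
31. n17.pre = -7  [terminal]
32. n18.mk = false  [terminal]
33. n19.pre = 23  [terminal]
34. n16.tag = false  [C.env == e₁.pre]
35. n13.mk = -6  [A.mk - 15]
36. n13.val = true  [A.mk > 8]
37. n5.wid = -5  [B.lim - 13]
38. n0.mk = 7  [B.wid + A.mk - 1]
39. n0.val = false  [B.wid > -5]

7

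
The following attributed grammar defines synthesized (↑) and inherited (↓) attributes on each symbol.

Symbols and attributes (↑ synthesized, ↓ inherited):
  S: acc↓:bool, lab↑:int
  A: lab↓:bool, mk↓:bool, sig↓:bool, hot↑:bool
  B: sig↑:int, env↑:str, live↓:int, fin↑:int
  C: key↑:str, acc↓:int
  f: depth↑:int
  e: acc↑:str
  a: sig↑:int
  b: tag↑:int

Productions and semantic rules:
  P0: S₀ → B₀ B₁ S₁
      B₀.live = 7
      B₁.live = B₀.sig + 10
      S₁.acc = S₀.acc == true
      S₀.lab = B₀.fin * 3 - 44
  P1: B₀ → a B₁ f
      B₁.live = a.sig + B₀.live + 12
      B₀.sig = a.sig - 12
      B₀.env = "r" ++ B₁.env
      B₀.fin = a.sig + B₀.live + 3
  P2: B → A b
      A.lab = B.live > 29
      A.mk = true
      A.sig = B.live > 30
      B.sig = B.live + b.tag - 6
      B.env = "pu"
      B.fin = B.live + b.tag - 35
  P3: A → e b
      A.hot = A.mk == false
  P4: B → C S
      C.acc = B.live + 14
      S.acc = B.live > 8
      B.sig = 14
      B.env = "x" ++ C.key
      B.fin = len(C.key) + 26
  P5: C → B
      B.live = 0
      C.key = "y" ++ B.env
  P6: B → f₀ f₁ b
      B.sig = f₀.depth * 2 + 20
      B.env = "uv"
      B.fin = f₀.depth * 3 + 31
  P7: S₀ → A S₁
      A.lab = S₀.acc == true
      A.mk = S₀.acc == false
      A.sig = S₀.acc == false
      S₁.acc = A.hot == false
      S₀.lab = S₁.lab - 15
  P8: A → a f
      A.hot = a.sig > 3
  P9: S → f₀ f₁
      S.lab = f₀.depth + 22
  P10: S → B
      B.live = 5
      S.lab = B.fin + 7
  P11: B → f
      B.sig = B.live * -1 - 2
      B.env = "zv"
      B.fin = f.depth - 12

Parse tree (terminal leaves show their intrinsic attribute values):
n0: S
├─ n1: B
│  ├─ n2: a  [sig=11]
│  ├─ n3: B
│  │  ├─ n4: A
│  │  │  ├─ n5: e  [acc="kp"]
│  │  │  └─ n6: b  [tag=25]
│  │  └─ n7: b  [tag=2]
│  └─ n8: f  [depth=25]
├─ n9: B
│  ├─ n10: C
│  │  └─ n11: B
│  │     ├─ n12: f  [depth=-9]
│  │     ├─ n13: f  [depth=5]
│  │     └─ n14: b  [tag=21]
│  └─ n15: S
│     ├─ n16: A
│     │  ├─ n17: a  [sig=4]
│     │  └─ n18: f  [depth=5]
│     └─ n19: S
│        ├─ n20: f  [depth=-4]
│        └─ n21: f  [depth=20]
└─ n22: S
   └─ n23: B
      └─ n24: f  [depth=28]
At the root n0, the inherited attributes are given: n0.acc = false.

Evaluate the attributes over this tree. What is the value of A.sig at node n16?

false

1. n0.acc = false  [given at root]
2. n1.live = 7  [7]
3. n2.sig = 11  [terminal]
4. n3.live = 30  [a.sig + B₀.live + 12]
5. n4.lab = true  [B.live > 29]
6. n4.mk = true  [true]
7. n4.sig = false  [B.live > 30]
8. n5.acc = "kp"  [terminal]
9. n6.tag = 25  [terminal]
10. n4.hot = false  [A.mk == false]
11. n7.tag = 2  [terminal]
12. n3.sig = 26  [B.live + b.tag - 6]
13. n3.env = "pu"  ["pu"]
14. n3.fin = -3  [B.live + b.tag - 35]
15. n8.depth = 25  [terminal]
16. n1.sig = -1  [a.sig - 12]
17. n1.env = "rpu"  ["r" ++ B₁.env]
18. n1.fin = 21  [a.sig + B₀.live + 3]
19. n9.live = 9  [B₀.sig + 10]
20. n10.acc = 23  [B.live + 14]
21. n11.live = 0  [0]
22. n12.depth = -9  [terminal]
23. n13.depth = 5  [terminal]
24. n14.tag = 21  [terminal]
25. n11.sig = 2  [f₀.depth * 2 + 20]
26. n11.env = "uv"  ["uv"]
27. n11.fin = 4  [f₀.depth * 3 + 31]
28. n10.key = "yuv"  ["y" ++ B.env]
29. n15.acc = true  [B.live > 8]
30. n16.lab = true  [S₀.acc == true]
31. n16.mk = false  [S₀.acc == false]
32. n16.sig = false  [S₀.acc == false]
33. n17.sig = 4  [terminal]
34. n18.depth = 5  [terminal]
35. n16.hot = true  [a.sig > 3]
36. n19.acc = false  [A.hot == false]
37. n20.depth = -4  [terminal]
38. n21.depth = 20  [terminal]
39. n19.lab = 18  [f₀.depth + 22]
40. n15.lab = 3  [S₁.lab - 15]
41. n9.sig = 14  [14]
42. n9.env = "xyuv"  ["x" ++ C.key]
43. n9.fin = 29  [len(C.key) + 26]
44. n22.acc = false  [S₀.acc == true]
45. n23.live = 5  [5]
46. n24.depth = 28  [terminal]
47. n23.sig = -7  [B.live * -1 - 2]
48. n23.env = "zv"  ["zv"]
49. n23.fin = 16  [f.depth - 12]
50. n22.lab = 23  [B.fin + 7]
51. n0.lab = 19  [B₀.fin * 3 - 44]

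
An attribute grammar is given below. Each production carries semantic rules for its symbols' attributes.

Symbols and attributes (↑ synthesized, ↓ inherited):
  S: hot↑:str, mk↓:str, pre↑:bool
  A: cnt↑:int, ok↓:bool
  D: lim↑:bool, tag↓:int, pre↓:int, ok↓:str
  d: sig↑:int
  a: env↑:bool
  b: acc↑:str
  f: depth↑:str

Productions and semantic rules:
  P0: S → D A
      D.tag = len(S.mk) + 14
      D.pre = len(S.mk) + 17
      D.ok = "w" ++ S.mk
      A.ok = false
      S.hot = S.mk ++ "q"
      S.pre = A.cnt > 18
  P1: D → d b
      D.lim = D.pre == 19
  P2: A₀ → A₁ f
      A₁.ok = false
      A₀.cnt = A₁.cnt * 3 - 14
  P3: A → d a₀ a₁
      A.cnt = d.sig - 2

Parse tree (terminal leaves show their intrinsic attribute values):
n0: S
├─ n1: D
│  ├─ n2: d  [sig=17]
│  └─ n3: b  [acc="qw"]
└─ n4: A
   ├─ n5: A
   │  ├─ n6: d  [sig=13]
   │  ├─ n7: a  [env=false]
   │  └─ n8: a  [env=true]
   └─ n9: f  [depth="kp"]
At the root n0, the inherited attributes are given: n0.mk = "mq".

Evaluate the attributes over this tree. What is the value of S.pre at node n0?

1. n0.mk = "mq"  [given at root]
2. n1.tag = 16  [len(S.mk) + 14]
3. n1.pre = 19  [len(S.mk) + 17]
4. n1.ok = "wmq"  ["w" ++ S.mk]
5. n2.sig = 17  [terminal]
6. n3.acc = "qw"  [terminal]
7. n1.lim = true  [D.pre == 19]
8. n4.ok = false  [false]
9. n5.ok = false  [false]
10. n6.sig = 13  [terminal]
11. n7.env = false  [terminal]
12. n8.env = true  [terminal]
13. n5.cnt = 11  [d.sig - 2]
14. n9.depth = "kp"  [terminal]
15. n4.cnt = 19  [A₁.cnt * 3 - 14]
16. n0.hot = "mqq"  [S.mk ++ "q"]
17. n0.pre = true  [A.cnt > 18]

true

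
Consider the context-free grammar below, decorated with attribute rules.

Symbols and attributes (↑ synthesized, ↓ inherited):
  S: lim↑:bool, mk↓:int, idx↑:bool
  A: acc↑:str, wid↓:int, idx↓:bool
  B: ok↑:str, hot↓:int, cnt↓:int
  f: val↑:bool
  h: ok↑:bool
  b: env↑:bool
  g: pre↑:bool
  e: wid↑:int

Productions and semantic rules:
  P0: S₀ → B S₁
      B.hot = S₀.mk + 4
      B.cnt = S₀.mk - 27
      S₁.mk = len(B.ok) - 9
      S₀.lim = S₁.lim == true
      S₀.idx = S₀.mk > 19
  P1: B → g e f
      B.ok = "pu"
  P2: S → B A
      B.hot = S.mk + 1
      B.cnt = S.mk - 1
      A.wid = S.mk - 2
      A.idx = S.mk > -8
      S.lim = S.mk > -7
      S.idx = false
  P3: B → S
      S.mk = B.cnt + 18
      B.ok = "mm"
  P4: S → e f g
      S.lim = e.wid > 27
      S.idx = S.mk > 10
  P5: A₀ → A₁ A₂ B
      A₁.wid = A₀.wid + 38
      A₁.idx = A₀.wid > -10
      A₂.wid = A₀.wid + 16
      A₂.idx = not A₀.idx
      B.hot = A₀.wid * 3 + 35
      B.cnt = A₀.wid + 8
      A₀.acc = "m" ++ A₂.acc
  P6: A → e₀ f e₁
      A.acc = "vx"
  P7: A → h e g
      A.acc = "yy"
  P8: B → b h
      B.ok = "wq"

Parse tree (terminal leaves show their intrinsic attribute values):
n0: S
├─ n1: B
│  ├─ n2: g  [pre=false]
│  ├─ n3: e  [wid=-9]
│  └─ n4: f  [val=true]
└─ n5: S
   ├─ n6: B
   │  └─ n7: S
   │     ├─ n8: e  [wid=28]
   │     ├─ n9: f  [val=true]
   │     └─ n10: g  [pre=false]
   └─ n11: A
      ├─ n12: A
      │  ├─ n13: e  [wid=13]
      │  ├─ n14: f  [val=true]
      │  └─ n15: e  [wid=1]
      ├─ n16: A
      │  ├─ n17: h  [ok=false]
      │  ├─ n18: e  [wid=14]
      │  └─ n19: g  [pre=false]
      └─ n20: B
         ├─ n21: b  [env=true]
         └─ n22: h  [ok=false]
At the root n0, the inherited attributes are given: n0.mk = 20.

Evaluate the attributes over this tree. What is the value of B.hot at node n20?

1. n0.mk = 20  [given at root]
2. n1.hot = 24  [S₀.mk + 4]
3. n1.cnt = -7  [S₀.mk - 27]
4. n2.pre = false  [terminal]
5. n3.wid = -9  [terminal]
6. n4.val = true  [terminal]
7. n1.ok = "pu"  ["pu"]
8. n5.mk = -7  [len(B.ok) - 9]
9. n6.hot = -6  [S.mk + 1]
10. n6.cnt = -8  [S.mk - 1]
11. n7.mk = 10  [B.cnt + 18]
12. n8.wid = 28  [terminal]
13. n9.val = true  [terminal]
14. n10.pre = false  [terminal]
15. n7.lim = true  [e.wid > 27]
16. n7.idx = false  [S.mk > 10]
17. n6.ok = "mm"  ["mm"]
18. n11.wid = -9  [S.mk - 2]
19. n11.idx = true  [S.mk > -8]
20. n12.wid = 29  [A₀.wid + 38]
21. n12.idx = true  [A₀.wid > -10]
22. n13.wid = 13  [terminal]
23. n14.val = true  [terminal]
24. n15.wid = 1  [terminal]
25. n12.acc = "vx"  ["vx"]
26. n16.wid = 7  [A₀.wid + 16]
27. n16.idx = false  [not A₀.idx]
28. n17.ok = false  [terminal]
29. n18.wid = 14  [terminal]
30. n19.pre = false  [terminal]
31. n16.acc = "yy"  ["yy"]
32. n20.hot = 8  [A₀.wid * 3 + 35]
33. n20.cnt = -1  [A₀.wid + 8]
34. n21.env = true  [terminal]
35. n22.ok = false  [terminal]
36. n20.ok = "wq"  ["wq"]
37. n11.acc = "myy"  ["m" ++ A₂.acc]
38. n5.lim = false  [S.mk > -7]
39. n5.idx = false  [false]
40. n0.lim = false  [S₁.lim == true]
41. n0.idx = true  [S₀.mk > 19]

8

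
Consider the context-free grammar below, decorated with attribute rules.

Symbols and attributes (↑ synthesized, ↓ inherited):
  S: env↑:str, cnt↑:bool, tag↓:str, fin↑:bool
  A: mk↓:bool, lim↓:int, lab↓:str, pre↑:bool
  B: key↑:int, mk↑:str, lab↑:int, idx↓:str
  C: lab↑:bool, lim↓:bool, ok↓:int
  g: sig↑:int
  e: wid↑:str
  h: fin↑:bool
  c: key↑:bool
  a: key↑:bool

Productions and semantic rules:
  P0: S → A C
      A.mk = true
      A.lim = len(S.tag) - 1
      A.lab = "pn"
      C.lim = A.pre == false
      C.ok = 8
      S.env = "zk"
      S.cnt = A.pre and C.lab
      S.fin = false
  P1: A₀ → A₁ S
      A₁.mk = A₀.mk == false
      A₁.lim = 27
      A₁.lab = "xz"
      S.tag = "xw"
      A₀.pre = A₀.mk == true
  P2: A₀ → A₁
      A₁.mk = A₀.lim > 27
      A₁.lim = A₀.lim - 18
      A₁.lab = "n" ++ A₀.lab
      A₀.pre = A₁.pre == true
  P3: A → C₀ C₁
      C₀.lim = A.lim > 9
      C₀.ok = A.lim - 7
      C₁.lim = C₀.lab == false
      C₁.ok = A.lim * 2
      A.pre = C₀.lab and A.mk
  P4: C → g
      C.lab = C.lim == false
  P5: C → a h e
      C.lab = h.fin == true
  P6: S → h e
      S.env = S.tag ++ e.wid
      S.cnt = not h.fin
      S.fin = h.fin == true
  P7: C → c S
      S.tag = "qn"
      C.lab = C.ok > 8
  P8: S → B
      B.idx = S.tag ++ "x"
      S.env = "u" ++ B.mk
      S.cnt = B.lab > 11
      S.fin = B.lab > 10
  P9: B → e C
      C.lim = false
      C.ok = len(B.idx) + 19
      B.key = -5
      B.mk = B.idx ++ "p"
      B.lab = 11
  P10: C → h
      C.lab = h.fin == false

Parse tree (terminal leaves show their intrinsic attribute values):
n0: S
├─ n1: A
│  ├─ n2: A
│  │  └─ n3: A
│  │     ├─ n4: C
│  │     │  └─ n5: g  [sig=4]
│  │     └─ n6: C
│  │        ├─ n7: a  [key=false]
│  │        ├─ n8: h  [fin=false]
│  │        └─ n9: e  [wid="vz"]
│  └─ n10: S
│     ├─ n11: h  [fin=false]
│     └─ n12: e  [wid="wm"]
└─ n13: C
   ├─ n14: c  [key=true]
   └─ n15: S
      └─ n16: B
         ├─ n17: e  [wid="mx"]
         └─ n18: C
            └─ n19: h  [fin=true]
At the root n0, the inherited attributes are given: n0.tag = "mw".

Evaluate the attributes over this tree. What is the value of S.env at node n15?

"uqnxp"

1. n0.tag = "mw"  [given at root]
2. n1.mk = true  [true]
3. n1.lim = 1  [len(S.tag) - 1]
4. n1.lab = "pn"  ["pn"]
5. n2.mk = false  [A₀.mk == false]
6. n2.lim = 27  [27]
7. n2.lab = "xz"  ["xz"]
8. n3.mk = false  [A₀.lim > 27]
9. n3.lim = 9  [A₀.lim - 18]
10. n3.lab = "nxz"  ["n" ++ A₀.lab]
11. n4.lim = false  [A.lim > 9]
12. n4.ok = 2  [A.lim - 7]
13. n5.sig = 4  [terminal]
14. n4.lab = true  [C.lim == false]
15. n6.lim = false  [C₀.lab == false]
16. n6.ok = 18  [A.lim * 2]
17. n7.key = false  [terminal]
18. n8.fin = false  [terminal]
19. n9.wid = "vz"  [terminal]
20. n6.lab = false  [h.fin == true]
21. n3.pre = false  [C₀.lab and A.mk]
22. n2.pre = false  [A₁.pre == true]
23. n10.tag = "xw"  ["xw"]
24. n11.fin = false  [terminal]
25. n12.wid = "wm"  [terminal]
26. n10.env = "xwwm"  [S.tag ++ e.wid]
27. n10.cnt = true  [not h.fin]
28. n10.fin = false  [h.fin == true]
29. n1.pre = true  [A₀.mk == true]
30. n13.lim = false  [A.pre == false]
31. n13.ok = 8  [8]
32. n14.key = true  [terminal]
33. n15.tag = "qn"  ["qn"]
34. n16.idx = "qnx"  [S.tag ++ "x"]
35. n17.wid = "mx"  [terminal]
36. n18.lim = false  [false]
37. n18.ok = 22  [len(B.idx) + 19]
38. n19.fin = true  [terminal]
39. n18.lab = false  [h.fin == false]
40. n16.key = -5  [-5]
41. n16.mk = "qnxp"  [B.idx ++ "p"]
42. n16.lab = 11  [11]
43. n15.env = "uqnxp"  ["u" ++ B.mk]
44. n15.cnt = false  [B.lab > 11]
45. n15.fin = true  [B.lab > 10]
46. n13.lab = false  [C.ok > 8]
47. n0.env = "zk"  ["zk"]
48. n0.cnt = false  [A.pre and C.lab]
49. n0.fin = false  [false]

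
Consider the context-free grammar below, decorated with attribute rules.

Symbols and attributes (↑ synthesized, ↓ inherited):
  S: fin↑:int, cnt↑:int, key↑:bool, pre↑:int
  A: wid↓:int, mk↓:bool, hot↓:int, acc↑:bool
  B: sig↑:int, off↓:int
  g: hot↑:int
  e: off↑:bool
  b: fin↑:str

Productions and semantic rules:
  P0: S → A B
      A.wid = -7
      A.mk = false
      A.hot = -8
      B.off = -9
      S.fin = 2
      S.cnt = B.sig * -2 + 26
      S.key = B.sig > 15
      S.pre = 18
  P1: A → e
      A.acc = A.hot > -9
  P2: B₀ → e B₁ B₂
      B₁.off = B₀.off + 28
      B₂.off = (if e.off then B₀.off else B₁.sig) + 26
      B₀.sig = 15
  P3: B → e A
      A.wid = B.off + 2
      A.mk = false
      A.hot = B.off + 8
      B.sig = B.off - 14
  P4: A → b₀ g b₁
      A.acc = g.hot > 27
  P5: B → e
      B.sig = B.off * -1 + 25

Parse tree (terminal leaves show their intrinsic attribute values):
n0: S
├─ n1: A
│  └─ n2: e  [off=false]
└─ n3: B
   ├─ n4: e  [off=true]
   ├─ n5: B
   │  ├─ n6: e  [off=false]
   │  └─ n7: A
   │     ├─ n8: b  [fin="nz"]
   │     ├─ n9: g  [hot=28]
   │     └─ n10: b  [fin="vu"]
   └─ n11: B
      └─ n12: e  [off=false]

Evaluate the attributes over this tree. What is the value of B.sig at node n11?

1. n1.wid = -7  [-7]
2. n1.mk = false  [false]
3. n1.hot = -8  [-8]
4. n2.off = false  [terminal]
5. n1.acc = true  [A.hot > -9]
6. n3.off = -9  [-9]
7. n4.off = true  [terminal]
8. n5.off = 19  [B₀.off + 28]
9. n6.off = false  [terminal]
10. n7.wid = 21  [B.off + 2]
11. n7.mk = false  [false]
12. n7.hot = 27  [B.off + 8]
13. n8.fin = "nz"  [terminal]
14. n9.hot = 28  [terminal]
15. n10.fin = "vu"  [terminal]
16. n7.acc = true  [g.hot > 27]
17. n5.sig = 5  [B.off - 14]
18. n11.off = 17  [(if e.off then B₀.off else B₁.sig) + 26]
19. n12.off = false  [terminal]
20. n11.sig = 8  [B.off * -1 + 25]
21. n3.sig = 15  [15]
22. n0.fin = 2  [2]
23. n0.cnt = -4  [B.sig * -2 + 26]
24. n0.key = false  [B.sig > 15]
25. n0.pre = 18  [18]

8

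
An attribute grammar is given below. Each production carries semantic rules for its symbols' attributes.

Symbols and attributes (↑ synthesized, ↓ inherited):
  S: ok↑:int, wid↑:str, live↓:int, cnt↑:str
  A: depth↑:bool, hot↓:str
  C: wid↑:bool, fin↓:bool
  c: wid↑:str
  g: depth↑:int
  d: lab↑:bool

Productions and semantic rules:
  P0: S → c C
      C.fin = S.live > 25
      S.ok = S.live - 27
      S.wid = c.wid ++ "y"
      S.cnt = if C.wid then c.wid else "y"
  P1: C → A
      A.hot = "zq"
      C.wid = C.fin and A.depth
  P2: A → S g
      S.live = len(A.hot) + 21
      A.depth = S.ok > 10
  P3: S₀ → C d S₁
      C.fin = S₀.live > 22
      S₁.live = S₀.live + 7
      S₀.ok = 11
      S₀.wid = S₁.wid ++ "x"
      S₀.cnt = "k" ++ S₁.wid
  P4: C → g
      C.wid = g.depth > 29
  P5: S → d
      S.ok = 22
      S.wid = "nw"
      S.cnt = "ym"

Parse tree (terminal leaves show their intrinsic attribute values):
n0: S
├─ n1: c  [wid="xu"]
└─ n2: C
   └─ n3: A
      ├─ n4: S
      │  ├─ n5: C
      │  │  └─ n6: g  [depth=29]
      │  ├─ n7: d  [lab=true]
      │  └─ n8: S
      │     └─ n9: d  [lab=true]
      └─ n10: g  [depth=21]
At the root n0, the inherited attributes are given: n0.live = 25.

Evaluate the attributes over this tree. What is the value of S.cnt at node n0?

"y"

1. n0.live = 25  [given at root]
2. n1.wid = "xu"  [terminal]
3. n2.fin = false  [S.live > 25]
4. n3.hot = "zq"  ["zq"]
5. n4.live = 23  [len(A.hot) + 21]
6. n5.fin = true  [S₀.live > 22]
7. n6.depth = 29  [terminal]
8. n5.wid = false  [g.depth > 29]
9. n7.lab = true  [terminal]
10. n8.live = 30  [S₀.live + 7]
11. n9.lab = true  [terminal]
12. n8.ok = 22  [22]
13. n8.wid = "nw"  ["nw"]
14. n8.cnt = "ym"  ["ym"]
15. n4.ok = 11  [11]
16. n4.wid = "nwx"  [S₁.wid ++ "x"]
17. n4.cnt = "knw"  ["k" ++ S₁.wid]
18. n10.depth = 21  [terminal]
19. n3.depth = true  [S.ok > 10]
20. n2.wid = false  [C.fin and A.depth]
21. n0.ok = -2  [S.live - 27]
22. n0.wid = "xuy"  [c.wid ++ "y"]
23. n0.cnt = "y"  [if C.wid then c.wid else "y"]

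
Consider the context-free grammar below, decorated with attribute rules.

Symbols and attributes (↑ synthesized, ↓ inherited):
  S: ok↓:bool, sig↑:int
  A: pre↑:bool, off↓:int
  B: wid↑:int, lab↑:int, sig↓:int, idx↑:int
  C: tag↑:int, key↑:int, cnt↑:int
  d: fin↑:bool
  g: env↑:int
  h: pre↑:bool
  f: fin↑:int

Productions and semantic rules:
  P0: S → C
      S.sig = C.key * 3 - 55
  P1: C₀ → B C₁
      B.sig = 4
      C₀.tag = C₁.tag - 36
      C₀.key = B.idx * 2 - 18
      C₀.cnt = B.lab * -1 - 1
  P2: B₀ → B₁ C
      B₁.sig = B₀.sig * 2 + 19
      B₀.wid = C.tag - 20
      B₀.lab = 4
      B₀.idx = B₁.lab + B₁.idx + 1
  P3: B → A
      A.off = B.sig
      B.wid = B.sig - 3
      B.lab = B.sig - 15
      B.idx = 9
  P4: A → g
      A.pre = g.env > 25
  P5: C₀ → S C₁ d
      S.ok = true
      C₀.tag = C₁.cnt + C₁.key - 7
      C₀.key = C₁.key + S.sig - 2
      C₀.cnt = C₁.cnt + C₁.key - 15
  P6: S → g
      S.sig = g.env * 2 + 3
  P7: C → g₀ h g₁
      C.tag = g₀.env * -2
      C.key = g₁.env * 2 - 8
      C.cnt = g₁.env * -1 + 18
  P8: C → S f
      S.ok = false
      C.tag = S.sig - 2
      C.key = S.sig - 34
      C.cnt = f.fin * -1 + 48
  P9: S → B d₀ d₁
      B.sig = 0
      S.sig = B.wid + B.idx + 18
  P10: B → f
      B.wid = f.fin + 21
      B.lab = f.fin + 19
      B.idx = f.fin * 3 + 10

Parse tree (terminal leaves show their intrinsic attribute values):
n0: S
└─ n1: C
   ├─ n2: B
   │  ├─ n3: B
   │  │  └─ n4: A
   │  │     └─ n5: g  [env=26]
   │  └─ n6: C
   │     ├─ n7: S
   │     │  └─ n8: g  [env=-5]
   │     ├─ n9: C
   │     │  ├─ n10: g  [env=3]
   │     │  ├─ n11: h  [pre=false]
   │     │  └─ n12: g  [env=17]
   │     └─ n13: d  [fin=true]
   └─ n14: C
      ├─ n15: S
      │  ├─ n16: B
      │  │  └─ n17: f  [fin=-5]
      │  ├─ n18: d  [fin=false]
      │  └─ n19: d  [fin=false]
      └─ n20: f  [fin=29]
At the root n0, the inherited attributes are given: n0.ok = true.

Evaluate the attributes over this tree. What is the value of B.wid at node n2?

0

1. n0.ok = true  [given at root]
2. n2.sig = 4  [4]
3. n3.sig = 27  [B₀.sig * 2 + 19]
4. n4.off = 27  [B.sig]
5. n5.env = 26  [terminal]
6. n4.pre = true  [g.env > 25]
7. n3.wid = 24  [B.sig - 3]
8. n3.lab = 12  [B.sig - 15]
9. n3.idx = 9  [9]
10. n7.ok = true  [true]
11. n8.env = -5  [terminal]
12. n7.sig = -7  [g.env * 2 + 3]
13. n10.env = 3  [terminal]
14. n11.pre = false  [terminal]
15. n12.env = 17  [terminal]
16. n9.tag = -6  [g₀.env * -2]
17. n9.key = 26  [g₁.env * 2 - 8]
18. n9.cnt = 1  [g₁.env * -1 + 18]
19. n13.fin = true  [terminal]
20. n6.tag = 20  [C₁.cnt + C₁.key - 7]
21. n6.key = 17  [C₁.key + S.sig - 2]
22. n6.cnt = 12  [C₁.cnt + C₁.key - 15]
23. n2.wid = 0  [C.tag - 20]
24. n2.lab = 4  [4]
25. n2.idx = 22  [B₁.lab + B₁.idx + 1]
26. n15.ok = false  [false]
27. n16.sig = 0  [0]
28. n17.fin = -5  [terminal]
29. n16.wid = 16  [f.fin + 21]
30. n16.lab = 14  [f.fin + 19]
31. n16.idx = -5  [f.fin * 3 + 10]
32. n18.fin = false  [terminal]
33. n19.fin = false  [terminal]
34. n15.sig = 29  [B.wid + B.idx + 18]
35. n20.fin = 29  [terminal]
36. n14.tag = 27  [S.sig - 2]
37. n14.key = -5  [S.sig - 34]
38. n14.cnt = 19  [f.fin * -1 + 48]
39. n1.tag = -9  [C₁.tag - 36]
40. n1.key = 26  [B.idx * 2 - 18]
41. n1.cnt = -5  [B.lab * -1 - 1]
42. n0.sig = 23  [C.key * 3 - 55]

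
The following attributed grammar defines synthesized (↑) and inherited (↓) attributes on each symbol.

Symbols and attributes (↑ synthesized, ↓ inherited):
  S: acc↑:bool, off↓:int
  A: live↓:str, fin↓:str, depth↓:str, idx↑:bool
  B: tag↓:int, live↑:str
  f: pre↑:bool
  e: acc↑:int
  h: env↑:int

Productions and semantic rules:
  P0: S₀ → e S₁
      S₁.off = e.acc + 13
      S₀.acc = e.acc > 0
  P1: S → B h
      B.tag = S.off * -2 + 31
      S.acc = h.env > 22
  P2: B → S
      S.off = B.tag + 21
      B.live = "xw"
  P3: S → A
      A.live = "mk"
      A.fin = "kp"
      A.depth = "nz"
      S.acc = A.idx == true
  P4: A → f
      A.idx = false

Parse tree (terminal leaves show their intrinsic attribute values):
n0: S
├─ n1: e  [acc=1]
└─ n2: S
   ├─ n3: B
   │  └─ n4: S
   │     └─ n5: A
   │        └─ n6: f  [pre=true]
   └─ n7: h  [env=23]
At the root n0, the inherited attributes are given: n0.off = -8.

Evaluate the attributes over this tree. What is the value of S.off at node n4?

24

1. n0.off = -8  [given at root]
2. n1.acc = 1  [terminal]
3. n2.off = 14  [e.acc + 13]
4. n3.tag = 3  [S.off * -2 + 31]
5. n4.off = 24  [B.tag + 21]
6. n5.live = "mk"  ["mk"]
7. n5.fin = "kp"  ["kp"]
8. n5.depth = "nz"  ["nz"]
9. n6.pre = true  [terminal]
10. n5.idx = false  [false]
11. n4.acc = false  [A.idx == true]
12. n3.live = "xw"  ["xw"]
13. n7.env = 23  [terminal]
14. n2.acc = true  [h.env > 22]
15. n0.acc = true  [e.acc > 0]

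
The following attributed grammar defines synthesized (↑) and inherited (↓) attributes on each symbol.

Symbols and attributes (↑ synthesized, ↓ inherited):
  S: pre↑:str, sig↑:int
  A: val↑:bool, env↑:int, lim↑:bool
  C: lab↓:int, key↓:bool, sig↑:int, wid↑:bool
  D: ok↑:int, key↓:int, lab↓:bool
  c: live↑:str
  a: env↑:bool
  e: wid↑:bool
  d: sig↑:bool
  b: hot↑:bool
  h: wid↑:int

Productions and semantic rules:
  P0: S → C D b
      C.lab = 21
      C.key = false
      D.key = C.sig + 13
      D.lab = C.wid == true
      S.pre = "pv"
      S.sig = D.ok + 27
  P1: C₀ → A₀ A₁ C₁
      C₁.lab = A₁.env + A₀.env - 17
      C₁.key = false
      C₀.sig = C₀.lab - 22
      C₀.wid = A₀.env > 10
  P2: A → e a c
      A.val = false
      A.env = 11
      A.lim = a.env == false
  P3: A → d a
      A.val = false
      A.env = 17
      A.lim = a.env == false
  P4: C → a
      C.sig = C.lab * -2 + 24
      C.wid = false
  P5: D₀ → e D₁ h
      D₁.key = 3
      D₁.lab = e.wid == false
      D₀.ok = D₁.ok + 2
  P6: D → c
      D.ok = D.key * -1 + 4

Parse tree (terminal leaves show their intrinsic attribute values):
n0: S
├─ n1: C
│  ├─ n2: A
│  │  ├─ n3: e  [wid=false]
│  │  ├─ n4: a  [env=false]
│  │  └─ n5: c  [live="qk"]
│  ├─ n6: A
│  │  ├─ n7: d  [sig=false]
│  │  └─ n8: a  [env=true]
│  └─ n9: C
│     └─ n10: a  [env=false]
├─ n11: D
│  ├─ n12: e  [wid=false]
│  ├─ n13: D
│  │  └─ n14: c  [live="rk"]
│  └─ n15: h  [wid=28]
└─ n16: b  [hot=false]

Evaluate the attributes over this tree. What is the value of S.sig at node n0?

1. n1.lab = 21  [21]
2. n1.key = false  [false]
3. n3.wid = false  [terminal]
4. n4.env = false  [terminal]
5. n5.live = "qk"  [terminal]
6. n2.val = false  [false]
7. n2.env = 11  [11]
8. n2.lim = true  [a.env == false]
9. n7.sig = false  [terminal]
10. n8.env = true  [terminal]
11. n6.val = false  [false]
12. n6.env = 17  [17]
13. n6.lim = false  [a.env == false]
14. n9.lab = 11  [A₁.env + A₀.env - 17]
15. n9.key = false  [false]
16. n10.env = false  [terminal]
17. n9.sig = 2  [C.lab * -2 + 24]
18. n9.wid = false  [false]
19. n1.sig = -1  [C₀.lab - 22]
20. n1.wid = true  [A₀.env > 10]
21. n11.key = 12  [C.sig + 13]
22. n11.lab = true  [C.wid == true]
23. n12.wid = false  [terminal]
24. n13.key = 3  [3]
25. n13.lab = true  [e.wid == false]
26. n14.live = "rk"  [terminal]
27. n13.ok = 1  [D.key * -1 + 4]
28. n15.wid = 28  [terminal]
29. n11.ok = 3  [D₁.ok + 2]
30. n16.hot = false  [terminal]
31. n0.pre = "pv"  ["pv"]
32. n0.sig = 30  [D.ok + 27]

30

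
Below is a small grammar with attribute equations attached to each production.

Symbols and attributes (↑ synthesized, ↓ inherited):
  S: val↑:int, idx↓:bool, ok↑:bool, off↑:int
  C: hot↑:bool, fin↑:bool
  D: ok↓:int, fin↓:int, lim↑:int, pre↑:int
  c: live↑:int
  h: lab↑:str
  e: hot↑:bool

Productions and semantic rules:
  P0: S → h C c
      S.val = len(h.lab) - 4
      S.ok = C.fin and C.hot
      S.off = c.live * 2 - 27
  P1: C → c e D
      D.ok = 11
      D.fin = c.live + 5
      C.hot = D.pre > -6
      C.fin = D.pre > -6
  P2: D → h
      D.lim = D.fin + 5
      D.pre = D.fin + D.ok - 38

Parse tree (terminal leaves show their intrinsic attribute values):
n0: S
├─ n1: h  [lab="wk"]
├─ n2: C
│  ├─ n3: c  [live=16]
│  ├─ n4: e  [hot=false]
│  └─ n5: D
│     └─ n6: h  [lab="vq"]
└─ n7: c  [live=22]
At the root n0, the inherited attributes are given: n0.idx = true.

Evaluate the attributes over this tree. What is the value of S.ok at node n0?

1. n0.idx = true  [given at root]
2. n1.lab = "wk"  [terminal]
3. n3.live = 16  [terminal]
4. n4.hot = false  [terminal]
5. n5.ok = 11  [11]
6. n5.fin = 21  [c.live + 5]
7. n6.lab = "vq"  [terminal]
8. n5.lim = 26  [D.fin + 5]
9. n5.pre = -6  [D.fin + D.ok - 38]
10. n2.hot = false  [D.pre > -6]
11. n2.fin = false  [D.pre > -6]
12. n7.live = 22  [terminal]
13. n0.val = -2  [len(h.lab) - 4]
14. n0.ok = false  [C.fin and C.hot]
15. n0.off = 17  [c.live * 2 - 27]

false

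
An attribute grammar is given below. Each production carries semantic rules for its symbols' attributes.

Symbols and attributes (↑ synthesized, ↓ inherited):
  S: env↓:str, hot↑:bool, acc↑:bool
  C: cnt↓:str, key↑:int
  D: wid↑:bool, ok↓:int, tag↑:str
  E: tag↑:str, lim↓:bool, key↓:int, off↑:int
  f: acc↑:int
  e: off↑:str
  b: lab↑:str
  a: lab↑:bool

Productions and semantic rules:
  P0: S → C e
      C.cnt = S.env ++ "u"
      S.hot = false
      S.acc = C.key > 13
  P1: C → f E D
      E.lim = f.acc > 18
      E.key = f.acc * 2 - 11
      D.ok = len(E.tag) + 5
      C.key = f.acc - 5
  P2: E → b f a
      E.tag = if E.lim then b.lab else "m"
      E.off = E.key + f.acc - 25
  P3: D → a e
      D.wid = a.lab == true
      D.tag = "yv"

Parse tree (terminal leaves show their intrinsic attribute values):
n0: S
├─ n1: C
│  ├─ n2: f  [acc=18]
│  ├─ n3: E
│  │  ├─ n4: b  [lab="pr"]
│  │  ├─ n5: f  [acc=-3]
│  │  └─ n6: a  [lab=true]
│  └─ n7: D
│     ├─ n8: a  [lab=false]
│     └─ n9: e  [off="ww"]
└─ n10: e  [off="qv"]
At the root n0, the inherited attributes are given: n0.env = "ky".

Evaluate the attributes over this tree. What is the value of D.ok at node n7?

6

1. n0.env = "ky"  [given at root]
2. n1.cnt = "kyu"  [S.env ++ "u"]
3. n2.acc = 18  [terminal]
4. n3.lim = false  [f.acc > 18]
5. n3.key = 25  [f.acc * 2 - 11]
6. n4.lab = "pr"  [terminal]
7. n5.acc = -3  [terminal]
8. n6.lab = true  [terminal]
9. n3.tag = "m"  [if E.lim then b.lab else "m"]
10. n3.off = -3  [E.key + f.acc - 25]
11. n7.ok = 6  [len(E.tag) + 5]
12. n8.lab = false  [terminal]
13. n9.off = "ww"  [terminal]
14. n7.wid = false  [a.lab == true]
15. n7.tag = "yv"  ["yv"]
16. n1.key = 13  [f.acc - 5]
17. n10.off = "qv"  [terminal]
18. n0.hot = false  [false]
19. n0.acc = false  [C.key > 13]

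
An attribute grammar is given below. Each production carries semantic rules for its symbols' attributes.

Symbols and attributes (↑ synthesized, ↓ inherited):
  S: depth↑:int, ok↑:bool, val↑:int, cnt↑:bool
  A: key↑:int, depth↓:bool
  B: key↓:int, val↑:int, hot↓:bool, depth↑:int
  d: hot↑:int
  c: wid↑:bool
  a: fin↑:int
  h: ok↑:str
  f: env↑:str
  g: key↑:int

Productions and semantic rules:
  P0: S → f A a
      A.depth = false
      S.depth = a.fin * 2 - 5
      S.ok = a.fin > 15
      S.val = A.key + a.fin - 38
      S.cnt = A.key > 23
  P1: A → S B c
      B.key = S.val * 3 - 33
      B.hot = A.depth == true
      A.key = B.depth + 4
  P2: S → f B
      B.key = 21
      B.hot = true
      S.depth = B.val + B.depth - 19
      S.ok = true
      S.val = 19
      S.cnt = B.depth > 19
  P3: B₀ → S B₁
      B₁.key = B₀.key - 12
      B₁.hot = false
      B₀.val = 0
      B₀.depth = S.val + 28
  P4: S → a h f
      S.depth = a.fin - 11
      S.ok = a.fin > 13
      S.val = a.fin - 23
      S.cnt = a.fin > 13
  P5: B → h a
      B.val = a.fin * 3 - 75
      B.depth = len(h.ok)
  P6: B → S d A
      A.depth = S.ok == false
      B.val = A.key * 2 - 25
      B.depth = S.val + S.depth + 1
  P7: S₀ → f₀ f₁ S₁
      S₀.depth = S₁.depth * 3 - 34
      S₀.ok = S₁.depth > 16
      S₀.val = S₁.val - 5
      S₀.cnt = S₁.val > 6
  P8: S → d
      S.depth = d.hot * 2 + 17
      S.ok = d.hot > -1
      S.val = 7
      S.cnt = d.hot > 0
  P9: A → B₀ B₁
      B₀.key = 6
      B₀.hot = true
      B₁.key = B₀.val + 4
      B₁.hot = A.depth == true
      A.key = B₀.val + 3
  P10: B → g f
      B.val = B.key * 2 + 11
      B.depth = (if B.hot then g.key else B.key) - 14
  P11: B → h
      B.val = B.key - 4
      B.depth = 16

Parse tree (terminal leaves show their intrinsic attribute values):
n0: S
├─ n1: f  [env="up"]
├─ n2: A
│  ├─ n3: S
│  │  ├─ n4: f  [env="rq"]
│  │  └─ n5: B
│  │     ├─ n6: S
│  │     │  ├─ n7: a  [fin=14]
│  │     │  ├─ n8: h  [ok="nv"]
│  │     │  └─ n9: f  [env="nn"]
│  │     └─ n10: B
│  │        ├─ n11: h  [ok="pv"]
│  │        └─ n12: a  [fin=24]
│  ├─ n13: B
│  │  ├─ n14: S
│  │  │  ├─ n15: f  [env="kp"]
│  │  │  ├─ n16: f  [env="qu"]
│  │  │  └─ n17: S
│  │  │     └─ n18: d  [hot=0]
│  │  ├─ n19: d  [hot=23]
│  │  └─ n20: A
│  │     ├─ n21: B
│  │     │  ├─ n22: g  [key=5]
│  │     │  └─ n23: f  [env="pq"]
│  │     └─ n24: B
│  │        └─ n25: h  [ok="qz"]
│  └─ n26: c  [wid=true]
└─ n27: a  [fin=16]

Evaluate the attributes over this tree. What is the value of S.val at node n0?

1. n1.env = "up"  [terminal]
2. n2.depth = false  [false]
3. n4.env = "rq"  [terminal]
4. n5.key = 21  [21]
5. n5.hot = true  [true]
6. n7.fin = 14  [terminal]
7. n8.ok = "nv"  [terminal]
8. n9.env = "nn"  [terminal]
9. n6.depth = 3  [a.fin - 11]
10. n6.ok = true  [a.fin > 13]
11. n6.val = -9  [a.fin - 23]
12. n6.cnt = true  [a.fin > 13]
13. n10.key = 9  [B₀.key - 12]
14. n10.hot = false  [false]
15. n11.ok = "pv"  [terminal]
16. n12.fin = 24  [terminal]
17. n10.val = -3  [a.fin * 3 - 75]
18. n10.depth = 2  [len(h.ok)]
19. n5.val = 0  [0]
20. n5.depth = 19  [S.val + 28]
21. n3.depth = 0  [B.val + B.depth - 19]
22. n3.ok = true  [true]
23. n3.val = 19  [19]
24. n3.cnt = false  [B.depth > 19]
25. n13.key = 24  [S.val * 3 - 33]
26. n13.hot = false  [A.depth == true]
27. n15.env = "kp"  [terminal]
28. n16.env = "qu"  [terminal]
29. n18.hot = 0  [terminal]
30. n17.depth = 17  [d.hot * 2 + 17]
31. n17.ok = true  [d.hot > -1]
32. n17.val = 7  [7]
33. n17.cnt = false  [d.hot > 0]
34. n14.depth = 17  [S₁.depth * 3 - 34]
35. n14.ok = true  [S₁.depth > 16]
36. n14.val = 2  [S₁.val - 5]
37. n14.cnt = true  [S₁.val > 6]
38. n19.hot = 23  [terminal]
39. n20.depth = false  [S.ok == false]
40. n21.key = 6  [6]
41. n21.hot = true  [true]
42. n22.key = 5  [terminal]
43. n23.env = "pq"  [terminal]
44. n21.val = 23  [B.key * 2 + 11]
45. n21.depth = -9  [(if B.hot then g.key else B.key) - 14]
46. n24.key = 27  [B₀.val + 4]
47. n24.hot = false  [A.depth == true]
48. n25.ok = "qz"  [terminal]
49. n24.val = 23  [B.key - 4]
50. n24.depth = 16  [16]
51. n20.key = 26  [B₀.val + 3]
52. n13.val = 27  [A.key * 2 - 25]
53. n13.depth = 20  [S.val + S.depth + 1]
54. n26.wid = true  [terminal]
55. n2.key = 24  [B.depth + 4]
56. n27.fin = 16  [terminal]
57. n0.depth = 27  [a.fin * 2 - 5]
58. n0.ok = true  [a.fin > 15]
59. n0.val = 2  [A.key + a.fin - 38]
60. n0.cnt = true  [A.key > 23]

2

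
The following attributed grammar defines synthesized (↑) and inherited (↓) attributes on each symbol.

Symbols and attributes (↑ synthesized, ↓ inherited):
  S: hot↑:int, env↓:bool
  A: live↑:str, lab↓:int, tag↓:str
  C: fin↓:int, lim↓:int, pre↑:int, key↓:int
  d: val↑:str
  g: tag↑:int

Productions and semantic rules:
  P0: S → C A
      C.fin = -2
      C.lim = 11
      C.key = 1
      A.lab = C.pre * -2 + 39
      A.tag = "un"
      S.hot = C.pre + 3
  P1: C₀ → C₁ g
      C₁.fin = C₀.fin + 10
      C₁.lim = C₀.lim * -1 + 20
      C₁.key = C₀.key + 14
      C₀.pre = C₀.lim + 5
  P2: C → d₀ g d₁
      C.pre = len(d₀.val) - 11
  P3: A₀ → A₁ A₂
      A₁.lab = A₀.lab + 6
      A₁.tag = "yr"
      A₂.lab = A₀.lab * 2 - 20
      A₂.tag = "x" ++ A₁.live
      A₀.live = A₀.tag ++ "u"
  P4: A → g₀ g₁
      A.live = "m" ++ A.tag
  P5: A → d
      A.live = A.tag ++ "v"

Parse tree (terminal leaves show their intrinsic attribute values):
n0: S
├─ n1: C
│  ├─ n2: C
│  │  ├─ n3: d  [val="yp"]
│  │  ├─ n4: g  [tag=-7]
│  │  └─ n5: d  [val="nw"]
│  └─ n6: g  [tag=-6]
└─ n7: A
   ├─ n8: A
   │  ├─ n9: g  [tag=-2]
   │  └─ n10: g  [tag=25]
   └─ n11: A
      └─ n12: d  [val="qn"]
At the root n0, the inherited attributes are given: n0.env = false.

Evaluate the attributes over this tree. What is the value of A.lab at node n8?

1. n0.env = false  [given at root]
2. n1.fin = -2  [-2]
3. n1.lim = 11  [11]
4. n1.key = 1  [1]
5. n2.fin = 8  [C₀.fin + 10]
6. n2.lim = 9  [C₀.lim * -1 + 20]
7. n2.key = 15  [C₀.key + 14]
8. n3.val = "yp"  [terminal]
9. n4.tag = -7  [terminal]
10. n5.val = "nw"  [terminal]
11. n2.pre = -9  [len(d₀.val) - 11]
12. n6.tag = -6  [terminal]
13. n1.pre = 16  [C₀.lim + 5]
14. n7.lab = 7  [C.pre * -2 + 39]
15. n7.tag = "un"  ["un"]
16. n8.lab = 13  [A₀.lab + 6]
17. n8.tag = "yr"  ["yr"]
18. n9.tag = -2  [terminal]
19. n10.tag = 25  [terminal]
20. n8.live = "myr"  ["m" ++ A.tag]
21. n11.lab = -6  [A₀.lab * 2 - 20]
22. n11.tag = "xmyr"  ["x" ++ A₁.live]
23. n12.val = "qn"  [terminal]
24. n11.live = "xmyrv"  [A.tag ++ "v"]
25. n7.live = "unu"  [A₀.tag ++ "u"]
26. n0.hot = 19  [C.pre + 3]

13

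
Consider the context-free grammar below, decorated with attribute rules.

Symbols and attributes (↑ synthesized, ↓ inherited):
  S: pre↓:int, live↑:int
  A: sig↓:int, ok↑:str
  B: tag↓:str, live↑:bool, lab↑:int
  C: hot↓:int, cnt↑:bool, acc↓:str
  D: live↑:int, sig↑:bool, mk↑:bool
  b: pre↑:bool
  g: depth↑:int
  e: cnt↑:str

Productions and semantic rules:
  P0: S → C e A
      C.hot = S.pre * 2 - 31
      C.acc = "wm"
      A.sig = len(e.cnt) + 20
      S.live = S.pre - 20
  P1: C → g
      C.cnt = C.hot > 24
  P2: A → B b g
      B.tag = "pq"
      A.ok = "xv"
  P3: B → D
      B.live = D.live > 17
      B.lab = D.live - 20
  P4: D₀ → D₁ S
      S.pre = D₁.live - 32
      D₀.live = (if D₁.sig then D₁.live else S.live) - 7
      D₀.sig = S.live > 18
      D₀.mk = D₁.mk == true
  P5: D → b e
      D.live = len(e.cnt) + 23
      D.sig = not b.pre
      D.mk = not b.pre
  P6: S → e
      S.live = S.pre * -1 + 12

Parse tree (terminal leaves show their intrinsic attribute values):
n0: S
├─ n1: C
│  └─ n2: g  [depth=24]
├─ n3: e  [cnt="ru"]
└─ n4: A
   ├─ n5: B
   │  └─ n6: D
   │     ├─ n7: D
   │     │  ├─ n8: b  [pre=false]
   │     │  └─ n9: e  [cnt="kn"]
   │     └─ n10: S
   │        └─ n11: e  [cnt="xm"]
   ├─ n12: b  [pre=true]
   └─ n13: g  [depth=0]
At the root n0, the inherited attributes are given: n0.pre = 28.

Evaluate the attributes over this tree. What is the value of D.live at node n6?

18

1. n0.pre = 28  [given at root]
2. n1.hot = 25  [S.pre * 2 - 31]
3. n1.acc = "wm"  ["wm"]
4. n2.depth = 24  [terminal]
5. n1.cnt = true  [C.hot > 24]
6. n3.cnt = "ru"  [terminal]
7. n4.sig = 22  [len(e.cnt) + 20]
8. n5.tag = "pq"  ["pq"]
9. n8.pre = false  [terminal]
10. n9.cnt = "kn"  [terminal]
11. n7.live = 25  [len(e.cnt) + 23]
12. n7.sig = true  [not b.pre]
13. n7.mk = true  [not b.pre]
14. n10.pre = -7  [D₁.live - 32]
15. n11.cnt = "xm"  [terminal]
16. n10.live = 19  [S.pre * -1 + 12]
17. n6.live = 18  [(if D₁.sig then D₁.live else S.live) - 7]
18. n6.sig = true  [S.live > 18]
19. n6.mk = true  [D₁.mk == true]
20. n5.live = true  [D.live > 17]
21. n5.lab = -2  [D.live - 20]
22. n12.pre = true  [terminal]
23. n13.depth = 0  [terminal]
24. n4.ok = "xv"  ["xv"]
25. n0.live = 8  [S.pre - 20]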